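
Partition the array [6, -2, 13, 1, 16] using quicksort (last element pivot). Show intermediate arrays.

Partition 1: pivot=16 at index 4 -> [6, -2, 13, 1, 16]
Partition 2: pivot=1 at index 1 -> [-2, 1, 13, 6, 16]
Partition 3: pivot=6 at index 2 -> [-2, 1, 6, 13, 16]


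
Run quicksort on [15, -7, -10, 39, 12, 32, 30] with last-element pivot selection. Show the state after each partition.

Partition 1: pivot=30 at index 4 -> [15, -7, -10, 12, 30, 32, 39]
Partition 2: pivot=12 at index 2 -> [-7, -10, 12, 15, 30, 32, 39]
Partition 3: pivot=-10 at index 0 -> [-10, -7, 12, 15, 30, 32, 39]
Partition 4: pivot=39 at index 6 -> [-10, -7, 12, 15, 30, 32, 39]


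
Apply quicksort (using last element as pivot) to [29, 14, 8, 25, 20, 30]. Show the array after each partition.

Partition 1: pivot=30 at index 5 -> [29, 14, 8, 25, 20, 30]
Partition 2: pivot=20 at index 2 -> [14, 8, 20, 25, 29, 30]
Partition 3: pivot=8 at index 0 -> [8, 14, 20, 25, 29, 30]
Partition 4: pivot=29 at index 4 -> [8, 14, 20, 25, 29, 30]


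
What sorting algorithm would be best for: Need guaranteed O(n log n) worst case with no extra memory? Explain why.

Best choice: Heapsort
Reason: Heapsort is O(n log n) worst case and sorts in-place; quicksort can degrade to O(n^2)


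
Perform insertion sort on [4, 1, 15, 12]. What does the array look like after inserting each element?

First element 4 is already 'sorted'
Insert 1: shifted 1 elements -> [1, 4, 15, 12]
Insert 15: shifted 0 elements -> [1, 4, 15, 12]
Insert 12: shifted 1 elements -> [1, 4, 12, 15]


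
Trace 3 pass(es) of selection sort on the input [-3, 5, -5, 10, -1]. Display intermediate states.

Pass 1: Select minimum -5 at index 2, swap -> [-5, 5, -3, 10, -1]
Pass 2: Select minimum -3 at index 2, swap -> [-5, -3, 5, 10, -1]
Pass 3: Select minimum -1 at index 4, swap -> [-5, -3, -1, 10, 5]


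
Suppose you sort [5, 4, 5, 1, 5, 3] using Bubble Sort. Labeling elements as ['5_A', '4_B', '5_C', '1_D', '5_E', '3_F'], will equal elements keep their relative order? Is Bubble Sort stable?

Trace Bubble Sort on the labeled array (the key is the number; the letter only tracks identity):
  After pass 1: [4_B, 5_A, 1_D, 5_C, 3_F, 5_E]
  After pass 2: [4_B, 1_D, 5_A, 3_F, 5_C, 5_E]
  After pass 3: [1_D, 4_B, 3_F, 5_A, 5_C, 5_E]
  After pass 4: [1_D, 3_F, 4_B, 5_A, 5_C, 5_E]
  After pass 5: [1_D, 3_F, 4_B, 5_A, 5_C, 5_E] (no swaps, done)
Final order: [1_D, 3_F, 4_B, 5_A, 5_C, 5_E]
Equal keys:
  value 5: originally 5_A, 5_C, 5_E; after sorting 5_A, 5_C, 5_E -> order preserved
All equal keys kept their original relative order. Bubble Sort is stable: it only swaps adjacent elements when the left one is strictly greater, so equal keys never move past each other.
Answer: Stable


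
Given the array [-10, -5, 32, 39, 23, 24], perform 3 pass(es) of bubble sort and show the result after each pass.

After pass 1: [-10, -5, 32, 23, 24, 39] (2 swaps)
After pass 2: [-10, -5, 23, 24, 32, 39] (2 swaps)
After pass 3: [-10, -5, 23, 24, 32, 39] (0 swaps)
Total swaps: 4


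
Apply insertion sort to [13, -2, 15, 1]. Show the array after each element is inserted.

First element 13 is already 'sorted'
Insert -2: shifted 1 elements -> [-2, 13, 15, 1]
Insert 15: shifted 0 elements -> [-2, 13, 15, 1]
Insert 1: shifted 2 elements -> [-2, 1, 13, 15]


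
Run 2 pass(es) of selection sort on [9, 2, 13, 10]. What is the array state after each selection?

Pass 1: Select minimum 2 at index 1, swap -> [2, 9, 13, 10]
Pass 2: Select minimum 9 at index 1, swap -> [2, 9, 13, 10]


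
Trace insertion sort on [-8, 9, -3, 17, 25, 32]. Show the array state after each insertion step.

First element -8 is already 'sorted'
Insert 9: shifted 0 elements -> [-8, 9, -3, 17, 25, 32]
Insert -3: shifted 1 elements -> [-8, -3, 9, 17, 25, 32]
Insert 17: shifted 0 elements -> [-8, -3, 9, 17, 25, 32]
Insert 25: shifted 0 elements -> [-8, -3, 9, 17, 25, 32]
Insert 32: shifted 0 elements -> [-8, -3, 9, 17, 25, 32]


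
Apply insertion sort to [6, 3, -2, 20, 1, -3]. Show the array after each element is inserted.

First element 6 is already 'sorted'
Insert 3: shifted 1 elements -> [3, 6, -2, 20, 1, -3]
Insert -2: shifted 2 elements -> [-2, 3, 6, 20, 1, -3]
Insert 20: shifted 0 elements -> [-2, 3, 6, 20, 1, -3]
Insert 1: shifted 3 elements -> [-2, 1, 3, 6, 20, -3]
Insert -3: shifted 5 elements -> [-3, -2, 1, 3, 6, 20]


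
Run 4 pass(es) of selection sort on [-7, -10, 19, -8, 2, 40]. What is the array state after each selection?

Pass 1: Select minimum -10 at index 1, swap -> [-10, -7, 19, -8, 2, 40]
Pass 2: Select minimum -8 at index 3, swap -> [-10, -8, 19, -7, 2, 40]
Pass 3: Select minimum -7 at index 3, swap -> [-10, -8, -7, 19, 2, 40]
Pass 4: Select minimum 2 at index 4, swap -> [-10, -8, -7, 2, 19, 40]


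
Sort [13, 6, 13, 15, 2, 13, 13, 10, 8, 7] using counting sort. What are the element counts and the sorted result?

Count array: [0, 0, 1, 0, 0, 0, 1, 1, 1, 0, 1, 0, 0, 4, 0, 1]
(count[i] = number of elements equal to i)
Cumulative count: [0, 0, 1, 1, 1, 1, 2, 3, 4, 4, 5, 5, 5, 9, 9, 10]
Sorted: [2, 6, 7, 8, 10, 13, 13, 13, 13, 15]


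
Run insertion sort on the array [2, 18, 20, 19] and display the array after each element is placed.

First element 2 is already 'sorted'
Insert 18: shifted 0 elements -> [2, 18, 20, 19]
Insert 20: shifted 0 elements -> [2, 18, 20, 19]
Insert 19: shifted 1 elements -> [2, 18, 19, 20]


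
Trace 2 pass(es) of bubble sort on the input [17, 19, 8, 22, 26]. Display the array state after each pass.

After pass 1: [17, 8, 19, 22, 26] (1 swaps)
After pass 2: [8, 17, 19, 22, 26] (1 swaps)
Total swaps: 2


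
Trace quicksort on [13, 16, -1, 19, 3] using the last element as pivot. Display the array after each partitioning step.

Partition 1: pivot=3 at index 1 -> [-1, 3, 13, 19, 16]
Partition 2: pivot=16 at index 3 -> [-1, 3, 13, 16, 19]


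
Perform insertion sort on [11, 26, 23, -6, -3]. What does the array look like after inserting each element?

First element 11 is already 'sorted'
Insert 26: shifted 0 elements -> [11, 26, 23, -6, -3]
Insert 23: shifted 1 elements -> [11, 23, 26, -6, -3]
Insert -6: shifted 3 elements -> [-6, 11, 23, 26, -3]
Insert -3: shifted 3 elements -> [-6, -3, 11, 23, 26]


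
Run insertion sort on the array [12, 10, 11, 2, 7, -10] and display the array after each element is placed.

First element 12 is already 'sorted'
Insert 10: shifted 1 elements -> [10, 12, 11, 2, 7, -10]
Insert 11: shifted 1 elements -> [10, 11, 12, 2, 7, -10]
Insert 2: shifted 3 elements -> [2, 10, 11, 12, 7, -10]
Insert 7: shifted 3 elements -> [2, 7, 10, 11, 12, -10]
Insert -10: shifted 5 elements -> [-10, 2, 7, 10, 11, 12]


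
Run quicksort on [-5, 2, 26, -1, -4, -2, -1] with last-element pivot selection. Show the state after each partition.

Partition 1: pivot=-1 at index 4 -> [-5, -1, -4, -2, -1, 2, 26]
Partition 2: pivot=-2 at index 2 -> [-5, -4, -2, -1, -1, 2, 26]
Partition 3: pivot=-4 at index 1 -> [-5, -4, -2, -1, -1, 2, 26]
Partition 4: pivot=26 at index 6 -> [-5, -4, -2, -1, -1, 2, 26]


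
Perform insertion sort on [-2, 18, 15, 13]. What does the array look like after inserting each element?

First element -2 is already 'sorted'
Insert 18: shifted 0 elements -> [-2, 18, 15, 13]
Insert 15: shifted 1 elements -> [-2, 15, 18, 13]
Insert 13: shifted 2 elements -> [-2, 13, 15, 18]


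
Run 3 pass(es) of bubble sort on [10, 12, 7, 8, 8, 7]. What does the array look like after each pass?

After pass 1: [10, 7, 8, 8, 7, 12] (4 swaps)
After pass 2: [7, 8, 8, 7, 10, 12] (4 swaps)
After pass 3: [7, 8, 7, 8, 10, 12] (1 swaps)
Total swaps: 9


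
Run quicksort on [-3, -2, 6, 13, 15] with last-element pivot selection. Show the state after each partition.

Partition 1: pivot=15 at index 4 -> [-3, -2, 6, 13, 15]
Partition 2: pivot=13 at index 3 -> [-3, -2, 6, 13, 15]
Partition 3: pivot=6 at index 2 -> [-3, -2, 6, 13, 15]
Partition 4: pivot=-2 at index 1 -> [-3, -2, 6, 13, 15]


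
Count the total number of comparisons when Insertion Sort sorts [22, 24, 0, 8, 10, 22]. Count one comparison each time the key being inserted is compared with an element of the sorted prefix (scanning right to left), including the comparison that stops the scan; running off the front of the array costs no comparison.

Insert 24: 22 <= 24 (stop) = 1 comparison(s) -> [22, 24, 0, 8, 10, 22]
Insert 0: 24 > 0 (shift), 22 > 0 (shift), reached front = 2 comparison(s) -> [0, 22, 24, 8, 10, 22]
Insert 8: 24 > 8 (shift), 22 > 8 (shift), 0 <= 8 (stop) = 3 comparison(s) -> [0, 8, 22, 24, 10, 22]
Insert 10: 24 > 10 (shift), 22 > 10 (shift), 8 <= 10 (stop) = 3 comparison(s) -> [0, 8, 10, 22, 24, 22]
Insert 22: 24 > 22 (shift), 22 <= 22 (stop) = 2 comparison(s) -> [0, 8, 10, 22, 22, 24]
Total comparisons: 1 + 2 + 3 + 3 + 2 = 11


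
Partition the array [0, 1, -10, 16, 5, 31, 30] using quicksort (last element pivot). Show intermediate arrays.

Partition 1: pivot=30 at index 5 -> [0, 1, -10, 16, 5, 30, 31]
Partition 2: pivot=5 at index 3 -> [0, 1, -10, 5, 16, 30, 31]
Partition 3: pivot=-10 at index 0 -> [-10, 1, 0, 5, 16, 30, 31]
Partition 4: pivot=0 at index 1 -> [-10, 0, 1, 5, 16, 30, 31]


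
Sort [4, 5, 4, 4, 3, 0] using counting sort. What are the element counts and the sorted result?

Count array: [1, 0, 0, 1, 3, 1]
(count[i] = number of elements equal to i)
Cumulative count: [1, 1, 1, 2, 5, 6]
Sorted: [0, 3, 4, 4, 4, 5]


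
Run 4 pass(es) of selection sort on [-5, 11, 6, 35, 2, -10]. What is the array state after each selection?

Pass 1: Select minimum -10 at index 5, swap -> [-10, 11, 6, 35, 2, -5]
Pass 2: Select minimum -5 at index 5, swap -> [-10, -5, 6, 35, 2, 11]
Pass 3: Select minimum 2 at index 4, swap -> [-10, -5, 2, 35, 6, 11]
Pass 4: Select minimum 6 at index 4, swap -> [-10, -5, 2, 6, 35, 11]


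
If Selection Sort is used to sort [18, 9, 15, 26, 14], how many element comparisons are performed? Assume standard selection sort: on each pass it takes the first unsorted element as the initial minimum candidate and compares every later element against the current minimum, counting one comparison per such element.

Pass 1: scan indices 1..4 for the minimum = 4 comparison(s); min is 9, place at index 0 -> [9, 18, 15, 26, 14]
Pass 2: scan indices 2..4 for the minimum = 3 comparison(s); min is 14, place at index 1 -> [9, 14, 15, 26, 18]
Pass 3: scan indices 3..4 for the minimum = 2 comparison(s); min is 15, place at index 2 -> [9, 14, 15, 26, 18]
Pass 4: scan indices 4..4 for the minimum = 1 comparison(s); min is 18, place at index 3 -> [9, 14, 15, 18, 26]
Selection sort always scans the whole unsorted suffix, so the count is (n-1) + (n-2) + ... + 1 = n(n-1)/2 = 5*4/2 = 10 regardless of the input order.
Total comparisons: 4 + 3 + 2 + 1 = 10


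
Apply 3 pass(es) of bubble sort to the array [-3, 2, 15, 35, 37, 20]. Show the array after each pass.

After pass 1: [-3, 2, 15, 35, 20, 37] (1 swaps)
After pass 2: [-3, 2, 15, 20, 35, 37] (1 swaps)
After pass 3: [-3, 2, 15, 20, 35, 37] (0 swaps)
Total swaps: 2


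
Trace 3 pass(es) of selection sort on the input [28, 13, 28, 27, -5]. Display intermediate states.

Pass 1: Select minimum -5 at index 4, swap -> [-5, 13, 28, 27, 28]
Pass 2: Select minimum 13 at index 1, swap -> [-5, 13, 28, 27, 28]
Pass 3: Select minimum 27 at index 3, swap -> [-5, 13, 27, 28, 28]


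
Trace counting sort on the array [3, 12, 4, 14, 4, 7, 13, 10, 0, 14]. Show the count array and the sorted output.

Count array: [1, 0, 0, 1, 2, 0, 0, 1, 0, 0, 1, 0, 1, 1, 2]
(count[i] = number of elements equal to i)
Cumulative count: [1, 1, 1, 2, 4, 4, 4, 5, 5, 5, 6, 6, 7, 8, 10]
Sorted: [0, 3, 4, 4, 7, 10, 12, 13, 14, 14]


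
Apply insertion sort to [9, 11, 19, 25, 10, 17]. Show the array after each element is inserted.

First element 9 is already 'sorted'
Insert 11: shifted 0 elements -> [9, 11, 19, 25, 10, 17]
Insert 19: shifted 0 elements -> [9, 11, 19, 25, 10, 17]
Insert 25: shifted 0 elements -> [9, 11, 19, 25, 10, 17]
Insert 10: shifted 3 elements -> [9, 10, 11, 19, 25, 17]
Insert 17: shifted 2 elements -> [9, 10, 11, 17, 19, 25]


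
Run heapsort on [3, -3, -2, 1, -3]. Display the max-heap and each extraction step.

Build heap: [3, 1, -2, -3, -3]
Extract 3: [1, -3, -2, -3, 3]
Extract 1: [-2, -3, -3, 1, 3]
Extract -2: [-3, -3, -2, 1, 3]
Extract -3: [-3, -3, -2, 1, 3]


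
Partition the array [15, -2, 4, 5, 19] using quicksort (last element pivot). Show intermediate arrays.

Partition 1: pivot=19 at index 4 -> [15, -2, 4, 5, 19]
Partition 2: pivot=5 at index 2 -> [-2, 4, 5, 15, 19]
Partition 3: pivot=4 at index 1 -> [-2, 4, 5, 15, 19]


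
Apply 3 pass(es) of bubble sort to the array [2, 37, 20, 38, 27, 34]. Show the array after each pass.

After pass 1: [2, 20, 37, 27, 34, 38] (3 swaps)
After pass 2: [2, 20, 27, 34, 37, 38] (2 swaps)
After pass 3: [2, 20, 27, 34, 37, 38] (0 swaps)
Total swaps: 5


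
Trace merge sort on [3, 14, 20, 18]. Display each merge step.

Divide and conquer:
  Merge [3] + [14] -> [3, 14]
  Merge [20] + [18] -> [18, 20]
  Merge [3, 14] + [18, 20] -> [3, 14, 18, 20]


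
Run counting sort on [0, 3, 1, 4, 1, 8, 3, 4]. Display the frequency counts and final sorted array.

Count array: [1, 2, 0, 2, 2, 0, 0, 0, 1]
(count[i] = number of elements equal to i)
Cumulative count: [1, 3, 3, 5, 7, 7, 7, 7, 8]
Sorted: [0, 1, 1, 3, 3, 4, 4, 8]


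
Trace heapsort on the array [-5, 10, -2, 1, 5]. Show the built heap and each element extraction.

Build heap: [10, 5, -2, 1, -5]
Extract 10: [5, 1, -2, -5, 10]
Extract 5: [1, -5, -2, 5, 10]
Extract 1: [-2, -5, 1, 5, 10]
Extract -2: [-5, -2, 1, 5, 10]


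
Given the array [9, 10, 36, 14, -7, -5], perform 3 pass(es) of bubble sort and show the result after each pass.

After pass 1: [9, 10, 14, -7, -5, 36] (3 swaps)
After pass 2: [9, 10, -7, -5, 14, 36] (2 swaps)
After pass 3: [9, -7, -5, 10, 14, 36] (2 swaps)
Total swaps: 7


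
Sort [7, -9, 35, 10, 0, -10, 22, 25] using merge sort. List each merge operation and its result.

Divide and conquer:
  Merge [7] + [-9] -> [-9, 7]
  Merge [35] + [10] -> [10, 35]
  Merge [-9, 7] + [10, 35] -> [-9, 7, 10, 35]
  Merge [0] + [-10] -> [-10, 0]
  Merge [22] + [25] -> [22, 25]
  Merge [-10, 0] + [22, 25] -> [-10, 0, 22, 25]
  Merge [-9, 7, 10, 35] + [-10, 0, 22, 25] -> [-10, -9, 0, 7, 10, 22, 25, 35]


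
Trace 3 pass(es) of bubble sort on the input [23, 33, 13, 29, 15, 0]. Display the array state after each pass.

After pass 1: [23, 13, 29, 15, 0, 33] (4 swaps)
After pass 2: [13, 23, 15, 0, 29, 33] (3 swaps)
After pass 3: [13, 15, 0, 23, 29, 33] (2 swaps)
Total swaps: 9


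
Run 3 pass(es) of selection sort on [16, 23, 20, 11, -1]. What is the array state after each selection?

Pass 1: Select minimum -1 at index 4, swap -> [-1, 23, 20, 11, 16]
Pass 2: Select minimum 11 at index 3, swap -> [-1, 11, 20, 23, 16]
Pass 3: Select minimum 16 at index 4, swap -> [-1, 11, 16, 23, 20]


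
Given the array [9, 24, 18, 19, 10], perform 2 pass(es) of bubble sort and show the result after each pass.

After pass 1: [9, 18, 19, 10, 24] (3 swaps)
After pass 2: [9, 18, 10, 19, 24] (1 swaps)
Total swaps: 4


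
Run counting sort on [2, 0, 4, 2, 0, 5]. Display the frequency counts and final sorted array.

Count array: [2, 0, 2, 0, 1, 1]
(count[i] = number of elements equal to i)
Cumulative count: [2, 2, 4, 4, 5, 6]
Sorted: [0, 0, 2, 2, 4, 5]


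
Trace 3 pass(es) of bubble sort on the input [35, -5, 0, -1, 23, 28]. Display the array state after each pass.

After pass 1: [-5, 0, -1, 23, 28, 35] (5 swaps)
After pass 2: [-5, -1, 0, 23, 28, 35] (1 swaps)
After pass 3: [-5, -1, 0, 23, 28, 35] (0 swaps)
Total swaps: 6


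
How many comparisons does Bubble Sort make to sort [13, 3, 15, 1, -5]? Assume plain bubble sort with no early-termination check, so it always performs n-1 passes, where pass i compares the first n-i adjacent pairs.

Pass 1: compare adjacent pairs (0,1)..(3,4) = 4 comparison(s), 3 swap(s) -> [3, 13, 1, -5, 15]
Pass 2: compare adjacent pairs (0,1)..(2,3) = 3 comparison(s), 2 swap(s) -> [3, 1, -5, 13, 15]
Pass 3: compare adjacent pairs (0,1)..(1,2) = 2 comparison(s), 2 swap(s) -> [1, -5, 3, 13, 15]
Pass 4: compare adjacent pairs (0,1)..(0,1) = 1 comparison(s), 1 swap(s) -> [-5, 1, 3, 13, 15]
Total comparisons: 4 + 3 + 2 + 1 = 10


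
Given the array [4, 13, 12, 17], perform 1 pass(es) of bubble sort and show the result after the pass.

After pass 1: [4, 12, 13, 17] (1 swaps)
Total swaps: 1


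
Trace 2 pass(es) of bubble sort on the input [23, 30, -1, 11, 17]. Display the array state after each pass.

After pass 1: [23, -1, 11, 17, 30] (3 swaps)
After pass 2: [-1, 11, 17, 23, 30] (3 swaps)
Total swaps: 6


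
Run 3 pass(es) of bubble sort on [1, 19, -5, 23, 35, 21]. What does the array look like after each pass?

After pass 1: [1, -5, 19, 23, 21, 35] (2 swaps)
After pass 2: [-5, 1, 19, 21, 23, 35] (2 swaps)
After pass 3: [-5, 1, 19, 21, 23, 35] (0 swaps)
Total swaps: 4


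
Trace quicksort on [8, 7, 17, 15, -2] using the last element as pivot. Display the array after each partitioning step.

Partition 1: pivot=-2 at index 0 -> [-2, 7, 17, 15, 8]
Partition 2: pivot=8 at index 2 -> [-2, 7, 8, 15, 17]
Partition 3: pivot=17 at index 4 -> [-2, 7, 8, 15, 17]


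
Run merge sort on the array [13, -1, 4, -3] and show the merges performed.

Divide and conquer:
  Merge [13] + [-1] -> [-1, 13]
  Merge [4] + [-3] -> [-3, 4]
  Merge [-1, 13] + [-3, 4] -> [-3, -1, 4, 13]


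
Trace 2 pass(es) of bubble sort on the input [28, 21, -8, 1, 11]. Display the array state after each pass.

After pass 1: [21, -8, 1, 11, 28] (4 swaps)
After pass 2: [-8, 1, 11, 21, 28] (3 swaps)
Total swaps: 7


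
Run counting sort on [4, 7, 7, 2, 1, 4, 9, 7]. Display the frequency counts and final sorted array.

Count array: [0, 1, 1, 0, 2, 0, 0, 3, 0, 1]
(count[i] = number of elements equal to i)
Cumulative count: [0, 1, 2, 2, 4, 4, 4, 7, 7, 8]
Sorted: [1, 2, 4, 4, 7, 7, 7, 9]


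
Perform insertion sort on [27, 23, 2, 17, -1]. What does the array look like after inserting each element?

First element 27 is already 'sorted'
Insert 23: shifted 1 elements -> [23, 27, 2, 17, -1]
Insert 2: shifted 2 elements -> [2, 23, 27, 17, -1]
Insert 17: shifted 2 elements -> [2, 17, 23, 27, -1]
Insert -1: shifted 4 elements -> [-1, 2, 17, 23, 27]


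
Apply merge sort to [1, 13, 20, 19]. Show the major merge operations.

Divide and conquer:
  Merge [1] + [13] -> [1, 13]
  Merge [20] + [19] -> [19, 20]
  Merge [1, 13] + [19, 20] -> [1, 13, 19, 20]


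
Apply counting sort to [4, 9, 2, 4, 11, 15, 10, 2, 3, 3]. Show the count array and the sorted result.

Count array: [0, 0, 2, 2, 2, 0, 0, 0, 0, 1, 1, 1, 0, 0, 0, 1]
(count[i] = number of elements equal to i)
Cumulative count: [0, 0, 2, 4, 6, 6, 6, 6, 6, 7, 8, 9, 9, 9, 9, 10]
Sorted: [2, 2, 3, 3, 4, 4, 9, 10, 11, 15]


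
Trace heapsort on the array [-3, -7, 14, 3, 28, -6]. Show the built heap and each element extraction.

Build heap: [28, 3, 14, -3, -7, -6]
Extract 28: [14, 3, -6, -3, -7, 28]
Extract 14: [3, -3, -6, -7, 14, 28]
Extract 3: [-3, -7, -6, 3, 14, 28]
Extract -3: [-6, -7, -3, 3, 14, 28]
Extract -6: [-7, -6, -3, 3, 14, 28]


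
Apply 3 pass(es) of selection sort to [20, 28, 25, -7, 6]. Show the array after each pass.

Pass 1: Select minimum -7 at index 3, swap -> [-7, 28, 25, 20, 6]
Pass 2: Select minimum 6 at index 4, swap -> [-7, 6, 25, 20, 28]
Pass 3: Select minimum 20 at index 3, swap -> [-7, 6, 20, 25, 28]


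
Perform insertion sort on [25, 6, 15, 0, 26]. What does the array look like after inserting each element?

First element 25 is already 'sorted'
Insert 6: shifted 1 elements -> [6, 25, 15, 0, 26]
Insert 15: shifted 1 elements -> [6, 15, 25, 0, 26]
Insert 0: shifted 3 elements -> [0, 6, 15, 25, 26]
Insert 26: shifted 0 elements -> [0, 6, 15, 25, 26]


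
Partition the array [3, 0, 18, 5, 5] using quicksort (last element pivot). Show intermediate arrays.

Partition 1: pivot=5 at index 3 -> [3, 0, 5, 5, 18]
Partition 2: pivot=5 at index 2 -> [3, 0, 5, 5, 18]
Partition 3: pivot=0 at index 0 -> [0, 3, 5, 5, 18]


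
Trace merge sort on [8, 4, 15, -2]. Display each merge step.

Divide and conquer:
  Merge [8] + [4] -> [4, 8]
  Merge [15] + [-2] -> [-2, 15]
  Merge [4, 8] + [-2, 15] -> [-2, 4, 8, 15]


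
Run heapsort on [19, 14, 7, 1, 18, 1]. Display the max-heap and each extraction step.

Build heap: [19, 18, 7, 1, 14, 1]
Extract 19: [18, 14, 7, 1, 1, 19]
Extract 18: [14, 1, 7, 1, 18, 19]
Extract 14: [7, 1, 1, 14, 18, 19]
Extract 7: [1, 1, 7, 14, 18, 19]
Extract 1: [1, 1, 7, 14, 18, 19]


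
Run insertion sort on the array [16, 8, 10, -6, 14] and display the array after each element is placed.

First element 16 is already 'sorted'
Insert 8: shifted 1 elements -> [8, 16, 10, -6, 14]
Insert 10: shifted 1 elements -> [8, 10, 16, -6, 14]
Insert -6: shifted 3 elements -> [-6, 8, 10, 16, 14]
Insert 14: shifted 1 elements -> [-6, 8, 10, 14, 16]


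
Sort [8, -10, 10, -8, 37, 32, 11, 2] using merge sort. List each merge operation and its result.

Divide and conquer:
  Merge [8] + [-10] -> [-10, 8]
  Merge [10] + [-8] -> [-8, 10]
  Merge [-10, 8] + [-8, 10] -> [-10, -8, 8, 10]
  Merge [37] + [32] -> [32, 37]
  Merge [11] + [2] -> [2, 11]
  Merge [32, 37] + [2, 11] -> [2, 11, 32, 37]
  Merge [-10, -8, 8, 10] + [2, 11, 32, 37] -> [-10, -8, 2, 8, 10, 11, 32, 37]


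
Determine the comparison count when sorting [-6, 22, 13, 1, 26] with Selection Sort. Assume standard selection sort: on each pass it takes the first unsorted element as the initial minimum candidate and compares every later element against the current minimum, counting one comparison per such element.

Pass 1: scan indices 1..4 for the minimum = 4 comparison(s); min is -6, place at index 0 -> [-6, 22, 13, 1, 26]
Pass 2: scan indices 2..4 for the minimum = 3 comparison(s); min is 1, place at index 1 -> [-6, 1, 13, 22, 26]
Pass 3: scan indices 3..4 for the minimum = 2 comparison(s); min is 13, place at index 2 -> [-6, 1, 13, 22, 26]
Pass 4: scan indices 4..4 for the minimum = 1 comparison(s); min is 22, place at index 3 -> [-6, 1, 13, 22, 26]
Selection sort always scans the whole unsorted suffix, so the count is (n-1) + (n-2) + ... + 1 = n(n-1)/2 = 5*4/2 = 10 regardless of the input order.
Total comparisons: 4 + 3 + 2 + 1 = 10


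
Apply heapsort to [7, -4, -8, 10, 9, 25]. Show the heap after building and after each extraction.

Build heap: [25, 10, 7, -4, 9, -8]
Extract 25: [10, 9, 7, -4, -8, 25]
Extract 10: [9, -4, 7, -8, 10, 25]
Extract 9: [7, -4, -8, 9, 10, 25]
Extract 7: [-4, -8, 7, 9, 10, 25]
Extract -4: [-8, -4, 7, 9, 10, 25]


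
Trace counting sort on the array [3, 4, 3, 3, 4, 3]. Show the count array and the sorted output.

Count array: [0, 0, 0, 4, 2]
(count[i] = number of elements equal to i)
Cumulative count: [0, 0, 0, 4, 6]
Sorted: [3, 3, 3, 3, 4, 4]


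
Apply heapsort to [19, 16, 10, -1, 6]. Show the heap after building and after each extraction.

Build heap: [19, 16, 10, -1, 6]
Extract 19: [16, 6, 10, -1, 19]
Extract 16: [10, 6, -1, 16, 19]
Extract 10: [6, -1, 10, 16, 19]
Extract 6: [-1, 6, 10, 16, 19]


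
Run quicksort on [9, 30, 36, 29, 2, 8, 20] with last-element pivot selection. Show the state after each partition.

Partition 1: pivot=20 at index 3 -> [9, 2, 8, 20, 30, 36, 29]
Partition 2: pivot=8 at index 1 -> [2, 8, 9, 20, 30, 36, 29]
Partition 3: pivot=29 at index 4 -> [2, 8, 9, 20, 29, 36, 30]
Partition 4: pivot=30 at index 5 -> [2, 8, 9, 20, 29, 30, 36]


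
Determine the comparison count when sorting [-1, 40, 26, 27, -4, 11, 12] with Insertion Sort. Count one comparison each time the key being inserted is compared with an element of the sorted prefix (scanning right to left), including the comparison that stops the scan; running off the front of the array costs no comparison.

Insert 40: -1 <= 40 (stop) = 1 comparison(s) -> [-1, 40, 26, 27, -4, 11, 12]
Insert 26: 40 > 26 (shift), -1 <= 26 (stop) = 2 comparison(s) -> [-1, 26, 40, 27, -4, 11, 12]
Insert 27: 40 > 27 (shift), 26 <= 27 (stop) = 2 comparison(s) -> [-1, 26, 27, 40, -4, 11, 12]
Insert -4: 40 > -4 (shift), 27 > -4 (shift), 26 > -4 (shift), -1 > -4 (shift), reached front = 4 comparison(s) -> [-4, -1, 26, 27, 40, 11, 12]
Insert 11: 40 > 11 (shift), 27 > 11 (shift), 26 > 11 (shift), -1 <= 11 (stop) = 4 comparison(s) -> [-4, -1, 11, 26, 27, 40, 12]
Insert 12: 40 > 12 (shift), 27 > 12 (shift), 26 > 12 (shift), 11 <= 12 (stop) = 4 comparison(s) -> [-4, -1, 11, 12, 26, 27, 40]
Total comparisons: 1 + 2 + 2 + 4 + 4 + 4 = 17


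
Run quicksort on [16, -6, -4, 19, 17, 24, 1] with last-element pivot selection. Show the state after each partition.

Partition 1: pivot=1 at index 2 -> [-6, -4, 1, 19, 17, 24, 16]
Partition 2: pivot=-4 at index 1 -> [-6, -4, 1, 19, 17, 24, 16]
Partition 3: pivot=16 at index 3 -> [-6, -4, 1, 16, 17, 24, 19]
Partition 4: pivot=19 at index 5 -> [-6, -4, 1, 16, 17, 19, 24]


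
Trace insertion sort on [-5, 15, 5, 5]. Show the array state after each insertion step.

First element -5 is already 'sorted'
Insert 15: shifted 0 elements -> [-5, 15, 5, 5]
Insert 5: shifted 1 elements -> [-5, 5, 15, 5]
Insert 5: shifted 1 elements -> [-5, 5, 5, 15]


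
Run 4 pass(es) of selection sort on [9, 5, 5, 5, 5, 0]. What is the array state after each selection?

Pass 1: Select minimum 0 at index 5, swap -> [0, 5, 5, 5, 5, 9]
Pass 2: Select minimum 5 at index 1, swap -> [0, 5, 5, 5, 5, 9]
Pass 3: Select minimum 5 at index 2, swap -> [0, 5, 5, 5, 5, 9]
Pass 4: Select minimum 5 at index 3, swap -> [0, 5, 5, 5, 5, 9]


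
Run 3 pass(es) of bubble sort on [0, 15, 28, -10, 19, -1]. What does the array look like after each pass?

After pass 1: [0, 15, -10, 19, -1, 28] (3 swaps)
After pass 2: [0, -10, 15, -1, 19, 28] (2 swaps)
After pass 3: [-10, 0, -1, 15, 19, 28] (2 swaps)
Total swaps: 7


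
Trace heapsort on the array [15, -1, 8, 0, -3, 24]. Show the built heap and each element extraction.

Build heap: [24, 0, 15, -1, -3, 8]
Extract 24: [15, 0, 8, -1, -3, 24]
Extract 15: [8, 0, -3, -1, 15, 24]
Extract 8: [0, -1, -3, 8, 15, 24]
Extract 0: [-1, -3, 0, 8, 15, 24]
Extract -1: [-3, -1, 0, 8, 15, 24]


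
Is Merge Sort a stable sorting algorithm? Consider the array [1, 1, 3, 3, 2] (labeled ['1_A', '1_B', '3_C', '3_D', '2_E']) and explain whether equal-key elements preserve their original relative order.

Trace Merge Sort on the labeled array (the key is the number; the letter only tracks identity):
  Merge [1_A] + [1_B] -> [1_A, 1_B]
  Merge [3_D] + [2_E] -> [2_E, 3_D]
  Merge [3_C] + [2_E, 3_D] -> [2_E, 3_C, 3_D]
  Merge [1_A, 1_B] + [2_E, 3_C, 3_D] -> [1_A, 1_B, 2_E, 3_C, 3_D]
Final order: [1_A, 1_B, 2_E, 3_C, 3_D]
Equal keys:
  value 1: originally 1_A, 1_B; after sorting 1_A, 1_B -> order preserved
  value 3: originally 3_C, 3_D; after sorting 3_C, 3_D -> order preserved
All equal keys kept their original relative order. Merge Sort is stable: when the heads of the two halves are equal the merge takes from the left half first.
Answer: Stable


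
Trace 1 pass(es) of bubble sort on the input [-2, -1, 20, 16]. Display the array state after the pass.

After pass 1: [-2, -1, 16, 20] (1 swaps)
Total swaps: 1


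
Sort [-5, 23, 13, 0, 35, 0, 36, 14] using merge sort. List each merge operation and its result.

Divide and conquer:
  Merge [-5] + [23] -> [-5, 23]
  Merge [13] + [0] -> [0, 13]
  Merge [-5, 23] + [0, 13] -> [-5, 0, 13, 23]
  Merge [35] + [0] -> [0, 35]
  Merge [36] + [14] -> [14, 36]
  Merge [0, 35] + [14, 36] -> [0, 14, 35, 36]
  Merge [-5, 0, 13, 23] + [0, 14, 35, 36] -> [-5, 0, 0, 13, 14, 23, 35, 36]


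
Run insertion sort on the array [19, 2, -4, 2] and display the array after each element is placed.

First element 19 is already 'sorted'
Insert 2: shifted 1 elements -> [2, 19, -4, 2]
Insert -4: shifted 2 elements -> [-4, 2, 19, 2]
Insert 2: shifted 1 elements -> [-4, 2, 2, 19]


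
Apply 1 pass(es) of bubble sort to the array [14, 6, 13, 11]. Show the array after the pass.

After pass 1: [6, 13, 11, 14] (3 swaps)
Total swaps: 3


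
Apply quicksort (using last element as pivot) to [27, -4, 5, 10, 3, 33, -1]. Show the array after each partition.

Partition 1: pivot=-1 at index 1 -> [-4, -1, 5, 10, 3, 33, 27]
Partition 2: pivot=27 at index 5 -> [-4, -1, 5, 10, 3, 27, 33]
Partition 3: pivot=3 at index 2 -> [-4, -1, 3, 10, 5, 27, 33]
Partition 4: pivot=5 at index 3 -> [-4, -1, 3, 5, 10, 27, 33]


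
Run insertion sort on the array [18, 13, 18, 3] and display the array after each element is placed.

First element 18 is already 'sorted'
Insert 13: shifted 1 elements -> [13, 18, 18, 3]
Insert 18: shifted 0 elements -> [13, 18, 18, 3]
Insert 3: shifted 3 elements -> [3, 13, 18, 18]


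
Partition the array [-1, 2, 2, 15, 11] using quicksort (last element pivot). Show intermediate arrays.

Partition 1: pivot=11 at index 3 -> [-1, 2, 2, 11, 15]
Partition 2: pivot=2 at index 2 -> [-1, 2, 2, 11, 15]
Partition 3: pivot=2 at index 1 -> [-1, 2, 2, 11, 15]


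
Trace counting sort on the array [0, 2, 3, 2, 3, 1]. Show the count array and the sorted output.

Count array: [1, 1, 2, 2]
(count[i] = number of elements equal to i)
Cumulative count: [1, 2, 4, 6]
Sorted: [0, 1, 2, 2, 3, 3]


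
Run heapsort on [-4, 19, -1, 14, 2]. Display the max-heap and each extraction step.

Build heap: [19, 14, -1, -4, 2]
Extract 19: [14, 2, -1, -4, 19]
Extract 14: [2, -4, -1, 14, 19]
Extract 2: [-1, -4, 2, 14, 19]
Extract -1: [-4, -1, 2, 14, 19]


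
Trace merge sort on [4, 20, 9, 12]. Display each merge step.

Divide and conquer:
  Merge [4] + [20] -> [4, 20]
  Merge [9] + [12] -> [9, 12]
  Merge [4, 20] + [9, 12] -> [4, 9, 12, 20]


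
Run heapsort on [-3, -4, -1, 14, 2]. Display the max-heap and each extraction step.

Build heap: [14, 2, -1, -4, -3]
Extract 14: [2, -3, -1, -4, 14]
Extract 2: [-1, -3, -4, 2, 14]
Extract -1: [-3, -4, -1, 2, 14]
Extract -3: [-4, -3, -1, 2, 14]


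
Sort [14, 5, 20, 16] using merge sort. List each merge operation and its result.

Divide and conquer:
  Merge [14] + [5] -> [5, 14]
  Merge [20] + [16] -> [16, 20]
  Merge [5, 14] + [16, 20] -> [5, 14, 16, 20]


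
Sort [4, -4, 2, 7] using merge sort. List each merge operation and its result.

Divide and conquer:
  Merge [4] + [-4] -> [-4, 4]
  Merge [2] + [7] -> [2, 7]
  Merge [-4, 4] + [2, 7] -> [-4, 2, 4, 7]


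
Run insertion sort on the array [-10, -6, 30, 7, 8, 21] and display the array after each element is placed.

First element -10 is already 'sorted'
Insert -6: shifted 0 elements -> [-10, -6, 30, 7, 8, 21]
Insert 30: shifted 0 elements -> [-10, -6, 30, 7, 8, 21]
Insert 7: shifted 1 elements -> [-10, -6, 7, 30, 8, 21]
Insert 8: shifted 1 elements -> [-10, -6, 7, 8, 30, 21]
Insert 21: shifted 1 elements -> [-10, -6, 7, 8, 21, 30]


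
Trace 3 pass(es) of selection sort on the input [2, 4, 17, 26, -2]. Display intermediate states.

Pass 1: Select minimum -2 at index 4, swap -> [-2, 4, 17, 26, 2]
Pass 2: Select minimum 2 at index 4, swap -> [-2, 2, 17, 26, 4]
Pass 3: Select minimum 4 at index 4, swap -> [-2, 2, 4, 26, 17]


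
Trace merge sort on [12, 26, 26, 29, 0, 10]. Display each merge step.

Divide and conquer:
  Merge [26] + [26] -> [26, 26]
  Merge [12] + [26, 26] -> [12, 26, 26]
  Merge [0] + [10] -> [0, 10]
  Merge [29] + [0, 10] -> [0, 10, 29]
  Merge [12, 26, 26] + [0, 10, 29] -> [0, 10, 12, 26, 26, 29]


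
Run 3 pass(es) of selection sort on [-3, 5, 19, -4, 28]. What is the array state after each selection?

Pass 1: Select minimum -4 at index 3, swap -> [-4, 5, 19, -3, 28]
Pass 2: Select minimum -3 at index 3, swap -> [-4, -3, 19, 5, 28]
Pass 3: Select minimum 5 at index 3, swap -> [-4, -3, 5, 19, 28]


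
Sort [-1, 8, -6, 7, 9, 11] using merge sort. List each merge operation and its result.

Divide and conquer:
  Merge [8] + [-6] -> [-6, 8]
  Merge [-1] + [-6, 8] -> [-6, -1, 8]
  Merge [9] + [11] -> [9, 11]
  Merge [7] + [9, 11] -> [7, 9, 11]
  Merge [-6, -1, 8] + [7, 9, 11] -> [-6, -1, 7, 8, 9, 11]


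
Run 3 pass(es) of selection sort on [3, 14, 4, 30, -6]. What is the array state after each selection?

Pass 1: Select minimum -6 at index 4, swap -> [-6, 14, 4, 30, 3]
Pass 2: Select minimum 3 at index 4, swap -> [-6, 3, 4, 30, 14]
Pass 3: Select minimum 4 at index 2, swap -> [-6, 3, 4, 30, 14]


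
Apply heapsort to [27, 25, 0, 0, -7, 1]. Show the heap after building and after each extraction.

Build heap: [27, 25, 1, 0, -7, 0]
Extract 27: [25, 0, 1, 0, -7, 27]
Extract 25: [1, 0, -7, 0, 25, 27]
Extract 1: [0, 0, -7, 1, 25, 27]
Extract 0: [0, -7, 0, 1, 25, 27]
Extract 0: [-7, 0, 0, 1, 25, 27]


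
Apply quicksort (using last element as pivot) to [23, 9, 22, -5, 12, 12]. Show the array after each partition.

Partition 1: pivot=12 at index 3 -> [9, -5, 12, 12, 22, 23]
Partition 2: pivot=12 at index 2 -> [9, -5, 12, 12, 22, 23]
Partition 3: pivot=-5 at index 0 -> [-5, 9, 12, 12, 22, 23]
Partition 4: pivot=23 at index 5 -> [-5, 9, 12, 12, 22, 23]


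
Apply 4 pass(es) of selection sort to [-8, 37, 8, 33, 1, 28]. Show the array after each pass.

Pass 1: Select minimum -8 at index 0, swap -> [-8, 37, 8, 33, 1, 28]
Pass 2: Select minimum 1 at index 4, swap -> [-8, 1, 8, 33, 37, 28]
Pass 3: Select minimum 8 at index 2, swap -> [-8, 1, 8, 33, 37, 28]
Pass 4: Select minimum 28 at index 5, swap -> [-8, 1, 8, 28, 37, 33]


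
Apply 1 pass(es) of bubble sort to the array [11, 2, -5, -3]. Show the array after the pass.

After pass 1: [2, -5, -3, 11] (3 swaps)
Total swaps: 3


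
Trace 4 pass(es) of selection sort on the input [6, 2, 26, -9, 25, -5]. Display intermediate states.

Pass 1: Select minimum -9 at index 3, swap -> [-9, 2, 26, 6, 25, -5]
Pass 2: Select minimum -5 at index 5, swap -> [-9, -5, 26, 6, 25, 2]
Pass 3: Select minimum 2 at index 5, swap -> [-9, -5, 2, 6, 25, 26]
Pass 4: Select minimum 6 at index 3, swap -> [-9, -5, 2, 6, 25, 26]


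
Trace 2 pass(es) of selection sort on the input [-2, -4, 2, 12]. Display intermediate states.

Pass 1: Select minimum -4 at index 1, swap -> [-4, -2, 2, 12]
Pass 2: Select minimum -2 at index 1, swap -> [-4, -2, 2, 12]


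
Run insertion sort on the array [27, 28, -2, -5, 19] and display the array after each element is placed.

First element 27 is already 'sorted'
Insert 28: shifted 0 elements -> [27, 28, -2, -5, 19]
Insert -2: shifted 2 elements -> [-2, 27, 28, -5, 19]
Insert -5: shifted 3 elements -> [-5, -2, 27, 28, 19]
Insert 19: shifted 2 elements -> [-5, -2, 19, 27, 28]


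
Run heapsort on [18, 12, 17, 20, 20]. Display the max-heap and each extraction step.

Build heap: [20, 20, 17, 12, 18]
Extract 20: [20, 18, 17, 12, 20]
Extract 20: [18, 12, 17, 20, 20]
Extract 18: [17, 12, 18, 20, 20]
Extract 17: [12, 17, 18, 20, 20]


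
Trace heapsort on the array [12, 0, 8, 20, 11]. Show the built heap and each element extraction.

Build heap: [20, 12, 8, 0, 11]
Extract 20: [12, 11, 8, 0, 20]
Extract 12: [11, 0, 8, 12, 20]
Extract 11: [8, 0, 11, 12, 20]
Extract 8: [0, 8, 11, 12, 20]


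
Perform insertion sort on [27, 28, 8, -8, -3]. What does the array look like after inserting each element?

First element 27 is already 'sorted'
Insert 28: shifted 0 elements -> [27, 28, 8, -8, -3]
Insert 8: shifted 2 elements -> [8, 27, 28, -8, -3]
Insert -8: shifted 3 elements -> [-8, 8, 27, 28, -3]
Insert -3: shifted 3 elements -> [-8, -3, 8, 27, 28]


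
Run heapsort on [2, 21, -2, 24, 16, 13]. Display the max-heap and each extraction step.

Build heap: [24, 21, 13, 2, 16, -2]
Extract 24: [21, 16, 13, 2, -2, 24]
Extract 21: [16, 2, 13, -2, 21, 24]
Extract 16: [13, 2, -2, 16, 21, 24]
Extract 13: [2, -2, 13, 16, 21, 24]
Extract 2: [-2, 2, 13, 16, 21, 24]


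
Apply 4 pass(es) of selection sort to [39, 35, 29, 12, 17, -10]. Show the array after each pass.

Pass 1: Select minimum -10 at index 5, swap -> [-10, 35, 29, 12, 17, 39]
Pass 2: Select minimum 12 at index 3, swap -> [-10, 12, 29, 35, 17, 39]
Pass 3: Select minimum 17 at index 4, swap -> [-10, 12, 17, 35, 29, 39]
Pass 4: Select minimum 29 at index 4, swap -> [-10, 12, 17, 29, 35, 39]


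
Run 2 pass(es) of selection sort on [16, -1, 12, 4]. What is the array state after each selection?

Pass 1: Select minimum -1 at index 1, swap -> [-1, 16, 12, 4]
Pass 2: Select minimum 4 at index 3, swap -> [-1, 4, 12, 16]


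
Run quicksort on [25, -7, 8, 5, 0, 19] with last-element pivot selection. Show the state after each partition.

Partition 1: pivot=19 at index 4 -> [-7, 8, 5, 0, 19, 25]
Partition 2: pivot=0 at index 1 -> [-7, 0, 5, 8, 19, 25]
Partition 3: pivot=8 at index 3 -> [-7, 0, 5, 8, 19, 25]


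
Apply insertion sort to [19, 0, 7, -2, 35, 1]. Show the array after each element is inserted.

First element 19 is already 'sorted'
Insert 0: shifted 1 elements -> [0, 19, 7, -2, 35, 1]
Insert 7: shifted 1 elements -> [0, 7, 19, -2, 35, 1]
Insert -2: shifted 3 elements -> [-2, 0, 7, 19, 35, 1]
Insert 35: shifted 0 elements -> [-2, 0, 7, 19, 35, 1]
Insert 1: shifted 3 elements -> [-2, 0, 1, 7, 19, 35]


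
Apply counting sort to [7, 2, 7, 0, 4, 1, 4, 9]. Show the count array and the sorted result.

Count array: [1, 1, 1, 0, 2, 0, 0, 2, 0, 1]
(count[i] = number of elements equal to i)
Cumulative count: [1, 2, 3, 3, 5, 5, 5, 7, 7, 8]
Sorted: [0, 1, 2, 4, 4, 7, 7, 9]


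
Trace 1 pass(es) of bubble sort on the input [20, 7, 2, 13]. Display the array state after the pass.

After pass 1: [7, 2, 13, 20] (3 swaps)
Total swaps: 3


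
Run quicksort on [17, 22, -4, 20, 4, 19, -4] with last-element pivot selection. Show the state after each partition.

Partition 1: pivot=-4 at index 1 -> [-4, -4, 17, 20, 4, 19, 22]
Partition 2: pivot=22 at index 6 -> [-4, -4, 17, 20, 4, 19, 22]
Partition 3: pivot=19 at index 4 -> [-4, -4, 17, 4, 19, 20, 22]
Partition 4: pivot=4 at index 2 -> [-4, -4, 4, 17, 19, 20, 22]


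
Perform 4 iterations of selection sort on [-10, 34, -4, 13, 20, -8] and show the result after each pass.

Pass 1: Select minimum -10 at index 0, swap -> [-10, 34, -4, 13, 20, -8]
Pass 2: Select minimum -8 at index 5, swap -> [-10, -8, -4, 13, 20, 34]
Pass 3: Select minimum -4 at index 2, swap -> [-10, -8, -4, 13, 20, 34]
Pass 4: Select minimum 13 at index 3, swap -> [-10, -8, -4, 13, 20, 34]


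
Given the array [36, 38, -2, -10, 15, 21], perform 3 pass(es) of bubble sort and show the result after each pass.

After pass 1: [36, -2, -10, 15, 21, 38] (4 swaps)
After pass 2: [-2, -10, 15, 21, 36, 38] (4 swaps)
After pass 3: [-10, -2, 15, 21, 36, 38] (1 swaps)
Total swaps: 9


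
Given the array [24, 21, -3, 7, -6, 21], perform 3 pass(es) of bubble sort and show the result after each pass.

After pass 1: [21, -3, 7, -6, 21, 24] (5 swaps)
After pass 2: [-3, 7, -6, 21, 21, 24] (3 swaps)
After pass 3: [-3, -6, 7, 21, 21, 24] (1 swaps)
Total swaps: 9


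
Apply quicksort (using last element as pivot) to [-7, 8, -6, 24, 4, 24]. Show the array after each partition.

Partition 1: pivot=24 at index 5 -> [-7, 8, -6, 24, 4, 24]
Partition 2: pivot=4 at index 2 -> [-7, -6, 4, 24, 8, 24]
Partition 3: pivot=-6 at index 1 -> [-7, -6, 4, 24, 8, 24]
Partition 4: pivot=8 at index 3 -> [-7, -6, 4, 8, 24, 24]


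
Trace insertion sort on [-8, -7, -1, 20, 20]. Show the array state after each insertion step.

First element -8 is already 'sorted'
Insert -7: shifted 0 elements -> [-8, -7, -1, 20, 20]
Insert -1: shifted 0 elements -> [-8, -7, -1, 20, 20]
Insert 20: shifted 0 elements -> [-8, -7, -1, 20, 20]
Insert 20: shifted 0 elements -> [-8, -7, -1, 20, 20]


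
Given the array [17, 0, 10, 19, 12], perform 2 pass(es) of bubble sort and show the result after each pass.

After pass 1: [0, 10, 17, 12, 19] (3 swaps)
After pass 2: [0, 10, 12, 17, 19] (1 swaps)
Total swaps: 4


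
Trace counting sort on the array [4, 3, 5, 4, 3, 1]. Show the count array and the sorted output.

Count array: [0, 1, 0, 2, 2, 1]
(count[i] = number of elements equal to i)
Cumulative count: [0, 1, 1, 3, 5, 6]
Sorted: [1, 3, 3, 4, 4, 5]
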